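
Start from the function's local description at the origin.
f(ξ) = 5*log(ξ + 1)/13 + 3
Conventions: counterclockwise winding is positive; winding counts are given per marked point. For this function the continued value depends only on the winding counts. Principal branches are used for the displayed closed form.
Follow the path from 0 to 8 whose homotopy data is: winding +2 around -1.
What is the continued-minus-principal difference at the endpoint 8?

Continued minus principal equals (20/13)*pi*i.

The rational part is single-valued and drops out of the difference; each branch term changes only by its own monodromy.
(5/13)*log(1 - ξ/(-1)): each positive loop around -1 adds 2*pi*i to the log, so winding +2 contributes (5/13)*(2)*2*pi*i = (20/13)*pi*i.
Summing the contributions at ξ = 8 gives (20/13)*pi*i.


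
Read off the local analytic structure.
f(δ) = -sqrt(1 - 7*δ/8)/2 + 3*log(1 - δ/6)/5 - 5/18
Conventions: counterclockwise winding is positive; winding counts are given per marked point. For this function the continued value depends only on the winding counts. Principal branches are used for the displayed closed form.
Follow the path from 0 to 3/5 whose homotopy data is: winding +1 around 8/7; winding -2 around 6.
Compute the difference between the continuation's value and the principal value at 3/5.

The rational part is single-valued and drops out of the difference; each branch term changes only by its own monodromy.
(3/5)*log(1 - δ/(6)): each positive loop around 6 adds 2*pi*i to the log, so winding -2 contributes (3/5)*(-2)*2*pi*i = -(12/5)*pi*i.
(-1/2)*sqrt(1 - δ/(8/7)): winding +1 is odd, the square root flips sign, contributing -2*(-1/2)*sqrt(1 - (3/5)/(8/7)) = -2*(-1/2)*sqrt(19/40) = (1/20)*sqrt(190).
Summing the contributions at δ = 3/5 gives ((1/20)*sqrt(190)) - ((12/5)*pi)*i.

Continued minus principal equals ((1/20)*sqrt(190)) - ((12/5)*pi)*i.


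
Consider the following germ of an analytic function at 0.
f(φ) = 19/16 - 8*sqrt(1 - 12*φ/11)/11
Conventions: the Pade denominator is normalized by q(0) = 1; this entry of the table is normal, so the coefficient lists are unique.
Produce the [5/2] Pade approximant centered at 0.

The Pade approximant has numerator coefficients [81/176, -843/3388, -18099/74536, 8640/102487, 6480/1127357, 7776/12400927]; denominator coefficients [1, -108/77, 54/121].

Taylor coefficients needed (expand at 0): a_0 = 81/176, a_1 = 48/121, a_2 = 144/1331, a_3 = 864/14641, a_4 = 6480/161051, a_5 = 54432/1771561, a_6 = 489888/19487171, a_7 = 419904/19487171.
Write the denominator as Q(φ) = 1 + q1*φ + q2*φ^2. Requiring Q*f - P = O(φ^8) with deg P <= 5 kills the coefficients of φ^6..φ^7 in Q*f:
  φ^6: a_6 + q1*a_5 + q2*a_4 = 0, i.e. 489888/19487171 + (54432/1771561)*q1 + (6480/161051)*q2 = 0.
  φ^7: a_7 + q1*a_6 + q2*a_5 = 0, i.e. 419904/19487171 + (489888/19487171)*q1 + (54432/1771561)*q2 = 0.
Solving this linear system: q1 = -108/77, q2 = 54/121.
The numerator is Q*f truncated at degree 5: P0 = a_0 = 81/176; P1 = a_1 + q1*a_0 = -843/3388; P2 = a_2 + q1*a_1 + q2*a_0 = -18099/74536; P3 = a_3 + q1*a_2 + q2*a_1 = 8640/102487; P4 = a_4 + q1*a_3 + q2*a_2 = 6480/1127357; P5 = a_5 + q1*a_4 + q2*a_3 = 7776/12400927.


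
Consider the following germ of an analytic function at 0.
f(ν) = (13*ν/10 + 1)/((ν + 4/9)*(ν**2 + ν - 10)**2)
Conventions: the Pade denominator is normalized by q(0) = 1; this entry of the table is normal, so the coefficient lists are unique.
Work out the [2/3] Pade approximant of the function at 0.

Taylor coefficients needed (expand at 0): a_0 = 9/400, a_1 = -27/1600, a_2 = 7839/160000, a_3 = -326619/3200000, a_4 = 14878863/64000000, a_5 = -667552707/1280000000.
Write the denominator as Q(ν) = 1 + q1*ν + q2*ν^2 + q3*ν^3. Requiring Q*f - P = O(ν^6) with deg P <= 2 kills the coefficients of ν^3..ν^5 in Q*f:
  ν^3: a_3 + q1*a_2 + q2*a_1 + q3*a_0 = 0, i.e. -326619/3200000 + (7839/160000)*q1 + (-27/1600)*q2 + (9/400)*q3 = 0.
  ν^4: a_4 + q1*a_3 + q2*a_2 + q3*a_1 = 0, i.e. 14878863/64000000 + (-326619/3200000)*q1 + (7839/160000)*q2 + (-27/1600)*q3 = 0.
  ν^5: a_5 + q1*a_4 + q2*a_3 + q3*a_2 = 0, i.e. -667552707/1280000000 + (14878863/64000000)*q1 + (-326619/3200000)*q2 + (7839/160000)*q3 = 0.
Solving this linear system: q1 = 5443043/2402660, q2 = -5254179/24026600, q3 = -3367307/6006650.
The numerator is Q*f truncated at degree 2: P0 = a_0 = 9/400; P1 = a_1 + q1*a_0 = 4096179/120133000; P2 = a_2 + q1*a_1 + q2*a_0 = 1404207/240266000.

The Pade approximant has numerator coefficients [9/400, 4096179/120133000, 1404207/240266000]; denominator coefficients [1, 5443043/2402660, -5254179/24026600, -3367307/6006650].


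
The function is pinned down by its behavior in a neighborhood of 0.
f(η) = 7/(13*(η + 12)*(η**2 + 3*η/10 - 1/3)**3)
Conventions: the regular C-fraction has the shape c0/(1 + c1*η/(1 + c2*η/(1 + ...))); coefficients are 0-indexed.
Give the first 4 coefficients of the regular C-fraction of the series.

The regular C-fraction coefficients are [-63/52, -157/60, -4077/1570, 1704437/355605].

Taylor coefficients (expand at 0): a_0 = -63/52, a_1 = -3297/1040, a_2 = -343777/20800, a_3 = -11658479/249600.
c0 = a_0 = -63/52. Peel one level at a time: if S = 1 + c*η/S' with S'(0) = 1, then c is the η-coefficient of S and S' = c*η/(S - 1).
S_1 = c0/f = 1 + (-157/60)*η + (-1359/200)*η^2 + ...; c1 = -157/60.
S_2 = c1*η/(S_1 - 1) = 1 + (-4077/1570)*η + (15339933/1232450)*η^2 + ...; c2 = -4077/1570.
S_3 = c2*η/(S_2 - 1) = 1 + (1704437/355605)*η + ...; c3 = 1704437/355605.


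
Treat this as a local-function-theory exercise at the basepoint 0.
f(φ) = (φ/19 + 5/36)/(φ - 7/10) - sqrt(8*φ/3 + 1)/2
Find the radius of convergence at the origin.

The radius of convergence is 3/8.

Denominator factor (φ - 7/10): pole of order 1 at 7/10, modulus 7/10.
Branch term (-1/2)*sqrt(1 - φ/(-3/8)): its argument vanishes at φ = -3/8, a square-root branch point, modulus 3/8.
The radius of convergence is the smallest modulus among the singular points: 3/8.


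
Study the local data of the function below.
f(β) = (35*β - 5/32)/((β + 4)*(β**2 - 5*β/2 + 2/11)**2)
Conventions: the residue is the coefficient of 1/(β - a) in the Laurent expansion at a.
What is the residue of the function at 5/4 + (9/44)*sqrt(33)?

The factor β**2 - 5*β/2 + 2/11 splits as (β - a)(β - a') with a = 5/4 + (9/44)*sqrt(33), a' = 5/4 - (9/44)*sqrt(33). At the order-2 pole a set g(β) = (β - a)^2*f(β) = [(35*β - 5/32)/(β + 4)] / (β - a')^2.
Order-2 pole: residue = g'(a); g'(5/4 + (9/44)*sqrt(33)) = 180895/1769472 - (37909025/143327232)*sqrt(33), so the residue is 180895/1769472 - (37909025/143327232)*sqrt(33).

The residue is 180895/1769472 - (37909025/143327232)*sqrt(33).


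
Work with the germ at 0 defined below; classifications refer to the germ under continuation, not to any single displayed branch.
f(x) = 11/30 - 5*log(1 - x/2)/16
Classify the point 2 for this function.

The point is a logarithmic branch point.

The term (-5/16)*log(1 - x/(2)) has argument 1 - 2/(2) = 0 at 2: a logarithmic (infinitely-sheeted) branch point; the remaining terms are analytic or single-valued there.


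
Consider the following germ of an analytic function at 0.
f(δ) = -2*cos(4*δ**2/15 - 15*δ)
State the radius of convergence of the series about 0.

The factor cos(4*δ**2/15 - 15*δ) is entire and contributes no finite singular point.
The polynomial part has no poles.
No finite singular points: the Taylor series at 0 converges everywhere.

The radius of convergence is infinite.


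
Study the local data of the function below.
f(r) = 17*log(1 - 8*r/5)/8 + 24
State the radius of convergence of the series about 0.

The radius of convergence is 5/8.

Branch term (17/8)*log(1 - r/(5/8)): its argument vanishes at r = 5/8, a logarithmic branch point, modulus 5/8.
The radius of convergence is the smallest modulus among the singular points: 5/8.


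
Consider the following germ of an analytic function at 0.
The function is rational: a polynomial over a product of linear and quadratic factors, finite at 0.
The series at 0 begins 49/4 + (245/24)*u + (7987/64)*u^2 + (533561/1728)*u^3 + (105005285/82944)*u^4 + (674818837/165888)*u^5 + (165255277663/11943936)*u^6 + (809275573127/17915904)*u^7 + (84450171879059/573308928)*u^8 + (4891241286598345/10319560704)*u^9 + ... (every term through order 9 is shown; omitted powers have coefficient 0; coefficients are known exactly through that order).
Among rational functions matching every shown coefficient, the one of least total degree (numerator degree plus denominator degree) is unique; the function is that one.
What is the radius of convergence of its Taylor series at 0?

No rational of total degree below 8 reproduces all 10 coefficients; solving the [0/8] Pade equations on them gives f(u) = 1/((u**2 + u/2 - 2/7)**2*(u**2 + 4*u/3 + 1)**2), whose expansion matches every shown term.
Denominator factor (u**2 + 4*u/3 + 1)^2: discriminant -20/9, complex-conjugate roots (-2/3) + ((1/3)*sqrt(5))*i and (-2/3) - ((1/3)*sqrt(5))*i; poles of order 2, moduli 1 and 1.
Denominator factor (u**2 + u/2 - 2/7)^2: discriminant 39/28, real irrational roots -1/4 + (1/28)*sqrt(273) and -1/4 - (1/28)*sqrt(273); poles of order 2, moduli -1/4 + (1/28)*sqrt(273) and 1/4 + (1/28)*sqrt(273).
The radius of convergence is the smallest modulus among the singular points: -1/4 + (1/28)*sqrt(273).

The radius of convergence is -1/4 + (1/28)*sqrt(273).


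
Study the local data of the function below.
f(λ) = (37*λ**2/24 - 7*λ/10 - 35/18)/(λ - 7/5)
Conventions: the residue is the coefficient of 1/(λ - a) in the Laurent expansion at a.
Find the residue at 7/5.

At the order-1 pole 7/5 set g(λ) = (λ - (7/5))*f(λ) = 37*λ**2/24 - 7*λ/10 - 35/18.
Simple pole: residue = g(a) at a = 7/5, which is 7/72.

The residue is 7/72.


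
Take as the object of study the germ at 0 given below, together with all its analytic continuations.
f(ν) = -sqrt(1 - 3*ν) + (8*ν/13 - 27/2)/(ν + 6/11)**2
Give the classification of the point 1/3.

The term (-1)*sqrt(1 - ν/(1/3)) has argument 1 - 1/3/(1/3) = 0 at 1/3: a square-root (algebraic, two-sheeted) branch point; the remaining terms are analytic or single-valued there.

The point is an algebraic (square-root) branch point.


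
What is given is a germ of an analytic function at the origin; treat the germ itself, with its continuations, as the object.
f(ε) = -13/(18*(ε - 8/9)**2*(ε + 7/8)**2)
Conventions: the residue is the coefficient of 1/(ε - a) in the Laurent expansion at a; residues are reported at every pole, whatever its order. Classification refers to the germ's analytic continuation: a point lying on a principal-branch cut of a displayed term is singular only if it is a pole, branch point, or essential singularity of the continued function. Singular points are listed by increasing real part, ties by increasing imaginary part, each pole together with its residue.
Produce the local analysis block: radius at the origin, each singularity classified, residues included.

Radius of convergence at 0: 7/8.
At -7/8: a pole of order 2; residue -539136/2048383.
At 8/9: a pole of order 2; residue 539136/2048383.

Denominator factor (ε + 7/8)^2: pole of order 2 at -7/8, modulus 7/8.
Denominator factor (ε - 8/9)^2: pole of order 2 at 8/9, modulus 8/9.
The radius of convergence is the smallest modulus among the singular points: 7/8.
At the order-2 pole -7/8 set g(ε) = (ε - (-7/8))^2*f(ε) = -13/(18*(ε - 8/9)**2).
Order-2 pole: residue = g'(a); g'(-7/8) = -539136/2048383, so the residue is -539136/2048383.
At the order-2 pole 8/9 set g(ε) = (ε - (8/9))^2*f(ε) = -13/(18*(ε + 7/8)**2).
Order-2 pole: residue = g'(a); g'(8/9) = 539136/2048383, so the residue is 539136/2048383.
List the singular points by increasing real part (a conjugate pair: the negative imaginary part first).


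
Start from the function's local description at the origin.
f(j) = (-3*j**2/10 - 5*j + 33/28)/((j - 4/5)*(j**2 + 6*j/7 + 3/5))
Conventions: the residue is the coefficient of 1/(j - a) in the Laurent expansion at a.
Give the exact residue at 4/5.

At the order-1 pole 4/5 set g(j) = (j - (4/5))*f(j) = (-3*j**2/10 - 5*j + 33/28)/(j**2 + 6*j/7 + 3/5).
Simple pole: residue = g(a) at a = 4/5, which is -10547/6740.

The residue is -10547/6740.


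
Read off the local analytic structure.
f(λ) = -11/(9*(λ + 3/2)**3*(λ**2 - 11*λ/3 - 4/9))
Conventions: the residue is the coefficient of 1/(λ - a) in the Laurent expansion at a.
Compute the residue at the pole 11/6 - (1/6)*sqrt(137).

The residue is 1058904/18191447 + (12846240/2492228239)*sqrt(137).

The factor λ**2 - 11*λ/3 - 4/9 splits as (λ - a)(λ - a') with a = 11/6 - (1/6)*sqrt(137), a' = 11/6 + (1/6)*sqrt(137). At the order-1 pole a set g(λ) = (λ - a)*f(λ) = [-11/(9*(λ + 3/2)**3)] / (λ - a').
Simple pole: residue = g(a) at a = 11/6 - (1/6)*sqrt(137), which is 1058904/18191447 + (12846240/2492228239)*sqrt(137).


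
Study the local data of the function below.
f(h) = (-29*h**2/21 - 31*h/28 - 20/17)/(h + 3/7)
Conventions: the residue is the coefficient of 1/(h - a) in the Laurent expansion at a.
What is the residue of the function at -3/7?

At the order-1 pole -3/7 set g(h) = (h - (-3/7))*f(h) = -29*h**2/21 - 31*h/28 - 20/17.
Simple pole: residue = g(a) at a = -3/7, which is -22289/23324.

The residue is -22289/23324.


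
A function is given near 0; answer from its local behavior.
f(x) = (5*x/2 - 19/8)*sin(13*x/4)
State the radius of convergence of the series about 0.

The factor sin(13*x/4) is entire and contributes no finite singular point.
The polynomial part has no poles.
No finite singular points: the Taylor series at 0 converges everywhere.

The radius of convergence is infinite.


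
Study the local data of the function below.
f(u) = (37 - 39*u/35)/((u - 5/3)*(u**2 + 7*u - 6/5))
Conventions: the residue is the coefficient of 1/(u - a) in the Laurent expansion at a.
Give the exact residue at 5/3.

At the order-1 pole 5/3 set g(u) = (u - (5/3))*f(u) = (37 - 39*u/35)/(u**2 + 7*u - 6/5).
Simple pole: residue = g(a) at a = 5/3, which is 5535/2086.

The residue is 5535/2086.


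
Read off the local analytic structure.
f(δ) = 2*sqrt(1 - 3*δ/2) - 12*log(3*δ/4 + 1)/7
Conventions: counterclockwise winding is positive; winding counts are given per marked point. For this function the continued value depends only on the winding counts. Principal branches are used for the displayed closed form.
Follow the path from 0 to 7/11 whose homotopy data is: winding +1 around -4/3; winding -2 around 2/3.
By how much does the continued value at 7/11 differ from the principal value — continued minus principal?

The rational part is single-valued and drops out of the difference; each branch term changes only by its own monodromy.
(2)*sqrt(1 - δ/(2/3)): winding -2 is even, the square root returns to the same sheet, contribution 0.
(-12/7)*log(1 - δ/(-4/3)): each positive loop around -4/3 adds 2*pi*i to the log, so winding +1 contributes (-12/7)*(1)*2*pi*i = -(24/7)*pi*i.
Summing the contributions at δ = 7/11 gives -(24/7)*pi*i.

Continued minus principal equals -(24/7)*pi*i.


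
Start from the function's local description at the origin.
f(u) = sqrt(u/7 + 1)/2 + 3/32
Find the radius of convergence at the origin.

Branch term (1/2)*sqrt(1 - u/(-7)): its argument vanishes at u = -7, a square-root branch point, modulus 7.
The radius of convergence is the smallest modulus among the singular points: 7.

The radius of convergence is 7.


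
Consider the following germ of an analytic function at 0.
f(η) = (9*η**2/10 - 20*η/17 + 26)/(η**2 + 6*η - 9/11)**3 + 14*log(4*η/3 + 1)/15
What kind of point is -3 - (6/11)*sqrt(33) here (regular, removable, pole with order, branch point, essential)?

The point is a pole of order 3.

The denominator factor η**2 + 6*η - 9/11 vanishes at -3 - (6/11)*sqrt(33) and appears to the power 3; the numerator there equals 86891/1870 + (3354/935)*sqrt(33), nonzero, and no other factor vanishes.
The branch terms are analytic at this point.
Hence a pole whose order is the multiplicity, 3.


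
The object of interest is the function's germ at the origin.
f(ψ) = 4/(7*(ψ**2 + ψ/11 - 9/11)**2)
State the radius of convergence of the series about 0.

Denominator factor (ψ**2 + ψ/11 - 9/11)^2: discriminant 397/121, real irrational roots -1/22 + (1/22)*sqrt(397) and -1/22 - (1/22)*sqrt(397); poles of order 2, moduli -1/22 + (1/22)*sqrt(397) and 1/22 + (1/22)*sqrt(397).
The radius of convergence is the smallest modulus among the singular points: -1/22 + (1/22)*sqrt(397).

The radius of convergence is -1/22 + (1/22)*sqrt(397).


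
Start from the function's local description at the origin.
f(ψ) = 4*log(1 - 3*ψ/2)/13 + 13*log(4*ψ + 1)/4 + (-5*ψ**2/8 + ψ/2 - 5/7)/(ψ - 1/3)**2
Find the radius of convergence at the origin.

Denominator factor (ψ - 1/3)^2: pole of order 2 at 1/3, modulus 1/3.
Branch term (4/13)*log(1 - ψ/(2/3)): its argument vanishes at ψ = 2/3, a logarithmic branch point, modulus 2/3.
Branch term (13/4)*log(1 - ψ/(-1/4)): its argument vanishes at ψ = -1/4, a logarithmic branch point, modulus 1/4.
The radius of convergence is the smallest modulus among the singular points: 1/4.

The radius of convergence is 1/4.


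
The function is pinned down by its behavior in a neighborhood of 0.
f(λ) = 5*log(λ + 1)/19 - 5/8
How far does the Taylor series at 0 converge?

Branch term (5/19)*log(1 - λ/(-1)): its argument vanishes at λ = -1, a logarithmic branch point, modulus 1.
The radius of convergence is the smallest modulus among the singular points: 1.

The radius of convergence is 1.


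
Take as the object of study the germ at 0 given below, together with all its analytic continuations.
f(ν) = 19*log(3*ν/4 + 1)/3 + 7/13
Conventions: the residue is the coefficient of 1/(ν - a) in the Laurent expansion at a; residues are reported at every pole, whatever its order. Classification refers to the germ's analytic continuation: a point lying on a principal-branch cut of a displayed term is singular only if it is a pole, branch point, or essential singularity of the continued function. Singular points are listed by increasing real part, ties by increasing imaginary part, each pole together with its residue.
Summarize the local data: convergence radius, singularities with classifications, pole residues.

Radius of convergence at 0: 4/3.
At -4/3: a logarithmic branch point.

Branch term (19/3)*log(1 - ν/(-4/3)): its argument vanishes at ν = -4/3, a logarithmic branch point, modulus 4/3.
The radius of convergence is the smallest modulus among the singular points: 4/3.


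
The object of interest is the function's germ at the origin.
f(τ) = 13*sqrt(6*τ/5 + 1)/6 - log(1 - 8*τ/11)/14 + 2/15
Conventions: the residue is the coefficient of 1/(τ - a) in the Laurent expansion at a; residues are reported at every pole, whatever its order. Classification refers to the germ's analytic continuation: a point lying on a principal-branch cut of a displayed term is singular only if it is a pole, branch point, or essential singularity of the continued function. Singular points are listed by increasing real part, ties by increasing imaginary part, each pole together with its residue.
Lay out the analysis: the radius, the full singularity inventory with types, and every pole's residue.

Radius of convergence at 0: 5/6.
At -5/6: an algebraic (square-root) branch point.
At 11/8: a logarithmic branch point.

Branch term (-1/14)*log(1 - τ/(11/8)): its argument vanishes at τ = 11/8, a logarithmic branch point, modulus 11/8.
Branch term (13/6)*sqrt(1 - τ/(-5/6)): its argument vanishes at τ = -5/6, a square-root branch point, modulus 5/6.
The radius of convergence is the smallest modulus among the singular points: 5/6.
List the singular points by increasing real part (a conjugate pair: the negative imaginary part first).


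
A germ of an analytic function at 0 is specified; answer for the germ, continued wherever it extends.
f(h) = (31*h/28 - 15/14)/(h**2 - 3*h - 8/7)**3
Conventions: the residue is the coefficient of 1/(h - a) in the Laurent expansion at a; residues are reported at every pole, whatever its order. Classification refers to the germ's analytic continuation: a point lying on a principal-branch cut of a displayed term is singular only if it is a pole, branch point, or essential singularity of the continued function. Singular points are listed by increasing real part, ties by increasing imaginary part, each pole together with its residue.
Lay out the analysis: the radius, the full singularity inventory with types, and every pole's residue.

Radius of convergence at 0: -3/2 + (1/14)*sqrt(665).
At 3/2 - (1/14)*sqrt(665): a pole of order 3; residue -(693/3429500)*sqrt(665).
At 3/2 + (1/14)*sqrt(665): a pole of order 3; residue (693/3429500)*sqrt(665).

Denominator factor (h**2 - 3*h - 8/7)^3: discriminant 95/7, real irrational roots 3/2 + (1/14)*sqrt(665) and 3/2 - (1/14)*sqrt(665); poles of order 3, moduli 3/2 + (1/14)*sqrt(665) and -3/2 + (1/14)*sqrt(665).
The radius of convergence is the smallest modulus among the singular points: -3/2 + (1/14)*sqrt(665).
The factor h**2 - 3*h - 8/7 splits as (h - a)(h - a') with a = 3/2 - (1/14)*sqrt(665), a' = 3/2 + (1/14)*sqrt(665). At the order-3 pole a set g(h) = (h - a)^3*f(h) = [31*h/28 - 15/14] / (h - a')^3.
Order-3 pole: residue = g''(a)/2; g''(3/2 - (1/14)*sqrt(665)) = -(693/1714750)*sqrt(665), so the residue is -(693/3429500)*sqrt(665).
The factor h**2 - 3*h - 8/7 splits as (h - a)(h - a') with a = 3/2 + (1/14)*sqrt(665), a' = 3/2 - (1/14)*sqrt(665). At the order-3 pole a set g(h) = (h - a)^3*f(h) = [31*h/28 - 15/14] / (h - a')^3.
Order-3 pole: residue = g''(a)/2; g''(3/2 + (1/14)*sqrt(665)) = (693/1714750)*sqrt(665), so the residue is (693/3429500)*sqrt(665).
List the singular points by increasing real part (a conjugate pair: the negative imaginary part first).


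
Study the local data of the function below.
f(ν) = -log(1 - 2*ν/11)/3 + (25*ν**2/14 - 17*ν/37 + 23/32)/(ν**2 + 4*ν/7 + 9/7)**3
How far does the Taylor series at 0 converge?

Denominator factor (ν**2 + 4*ν/7 + 9/7)^3: discriminant -236/49, complex-conjugate roots (-2/7) + ((1/7)*sqrt(59))*i and (-2/7) - ((1/7)*sqrt(59))*i; poles of order 3, moduli (3/7)*sqrt(7) and (3/7)*sqrt(7).
Branch term (-1/3)*log(1 - ν/(11/2)): its argument vanishes at ν = 11/2, a logarithmic branch point, modulus 11/2.
The radius of convergence is the smallest modulus among the singular points: (3/7)*sqrt(7).

The radius of convergence is (3/7)*sqrt(7).


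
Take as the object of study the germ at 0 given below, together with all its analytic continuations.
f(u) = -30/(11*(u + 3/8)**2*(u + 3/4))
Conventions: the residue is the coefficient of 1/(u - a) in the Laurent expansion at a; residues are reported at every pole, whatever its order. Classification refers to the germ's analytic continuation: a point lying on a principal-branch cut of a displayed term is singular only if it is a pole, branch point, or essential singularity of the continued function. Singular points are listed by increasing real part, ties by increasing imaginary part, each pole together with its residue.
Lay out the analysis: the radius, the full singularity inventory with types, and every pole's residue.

Radius of convergence at 0: 3/8.
At -3/4: a pole of order 1; residue -640/33.
At -3/8: a pole of order 2; residue 640/33.

Denominator factor (u + 3/4): pole of order 1 at -3/4, modulus 3/4.
Denominator factor (u + 3/8)^2: pole of order 2 at -3/8, modulus 3/8.
The radius of convergence is the smallest modulus among the singular points: 3/8.
At the order-1 pole -3/4 set g(u) = (u - (-3/4))*f(u) = -30/(11*(u + 3/8)**2).
Simple pole: residue = g(a) at a = -3/4, which is -640/33.
At the order-2 pole -3/8 set g(u) = (u - (-3/8))^2*f(u) = -30/(11*(u + 3/4)).
Order-2 pole: residue = g'(a); g'(-3/8) = 640/33, so the residue is 640/33.
List the singular points by increasing real part (a conjugate pair: the negative imaginary part first).


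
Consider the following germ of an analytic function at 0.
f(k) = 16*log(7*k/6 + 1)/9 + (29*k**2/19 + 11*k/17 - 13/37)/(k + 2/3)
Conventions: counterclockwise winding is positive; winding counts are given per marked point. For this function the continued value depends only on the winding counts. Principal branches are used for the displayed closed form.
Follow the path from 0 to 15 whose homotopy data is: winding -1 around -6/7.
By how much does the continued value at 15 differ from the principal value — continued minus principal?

Continued minus principal equals -(32/9)*pi*i.

The rational part is single-valued and drops out of the difference; each branch term changes only by its own monodromy.
(16/9)*log(1 - k/(-6/7)): each positive loop around -6/7 adds 2*pi*i to the log, so winding -1 contributes (16/9)*(-1)*2*pi*i = -(32/9)*pi*i.
Summing the contributions at k = 15 gives -(32/9)*pi*i.


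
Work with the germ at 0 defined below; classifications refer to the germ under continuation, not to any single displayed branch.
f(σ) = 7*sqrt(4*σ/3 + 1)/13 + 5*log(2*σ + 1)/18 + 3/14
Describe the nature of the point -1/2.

The term (5/18)*log(1 - σ/(-1/2)) has argument 1 - -1/2/(-1/2) = 0 at -1/2: a logarithmic (infinitely-sheeted) branch point; the remaining terms are analytic or single-valued there.

The point is a logarithmic branch point.


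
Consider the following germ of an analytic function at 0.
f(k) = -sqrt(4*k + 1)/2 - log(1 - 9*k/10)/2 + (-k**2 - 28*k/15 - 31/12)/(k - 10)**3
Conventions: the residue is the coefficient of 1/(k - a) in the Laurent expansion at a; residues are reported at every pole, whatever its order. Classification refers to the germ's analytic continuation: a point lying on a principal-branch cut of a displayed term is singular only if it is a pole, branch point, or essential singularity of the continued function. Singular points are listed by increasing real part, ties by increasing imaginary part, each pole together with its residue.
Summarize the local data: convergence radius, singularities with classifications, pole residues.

Radius of convergence at 0: 1/4.
At -1/4: an algebraic (square-root) branch point.
At 10/9: a logarithmic branch point.
At 10: a pole of order 3; residue -1.

Denominator factor (k - 10)^3: pole of order 3 at 10, modulus 10.
Branch term (-1/2)*log(1 - k/(10/9)): its argument vanishes at k = 10/9, a logarithmic branch point, modulus 10/9.
Branch term (-1/2)*sqrt(1 - k/(-1/4)): its argument vanishes at k = -1/4, a square-root branch point, modulus 1/4.
The radius of convergence is the smallest modulus among the singular points: 1/4.
The branch terms are analytic at 10 and contribute nothing to the residue; only the rational part matters.
At the order-3 pole 10 set g(k) = (k - (10))^3*(rational part) = -k**2 - 28*k/15 - 31/12.
Order-3 pole: residue = g''(a)/2; g''(10) = -2, so the residue is -1.
List the singular points by increasing real part (a conjugate pair: the negative imaginary part first).


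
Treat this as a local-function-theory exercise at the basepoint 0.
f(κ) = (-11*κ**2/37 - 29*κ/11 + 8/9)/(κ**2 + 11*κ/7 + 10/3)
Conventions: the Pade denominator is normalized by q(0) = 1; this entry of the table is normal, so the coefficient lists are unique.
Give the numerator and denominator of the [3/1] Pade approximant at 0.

Taylor coefficients needed (expand at 0): a_0 = 4/15, a_1 = -3529/3850, a_2 = 238349/906500, a_3 = 105421623/698005000, a_4 = -666637899/4441850000.
Write the denominator as Q(κ) = 1 + q1*κ. Requiring Q*f - P = O(κ^5) with deg P <= 3 kills the coefficients of κ^4..κ^4 in Q*f:
  κ^4: a_4 + q1*a_3 = 0, i.e. -666637899/4441850000 + (105421623/698005000)*q1 = 0.
Solving this linear system: q1 = 2444338963/2459837870.
The numerator is Q*f truncated at degree 3: P0 = a_0 = 4/15; P1 = a_1 + q1*a_0 = -7556628377/11596378530; P2 = a_2 + q1*a_1 = -4212093331/6501000085; P3 = a_3 + q1*a_2 = 29484653317/71511000935.

The Pade approximant has numerator coefficients [4/15, -7556628377/11596378530, -4212093331/6501000085, 29484653317/71511000935]; denominator coefficients [1, 2444338963/2459837870].


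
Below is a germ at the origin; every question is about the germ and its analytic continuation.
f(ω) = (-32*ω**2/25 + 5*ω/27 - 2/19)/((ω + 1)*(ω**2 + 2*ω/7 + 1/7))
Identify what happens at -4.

Denominator factors: ω**2 + 2*ω/7 + 1/7 = 15 at ω = -4; ω + 1 = -3 at ω = -4 — none vanishes.
So the germ continues analytically to -4.

The point is a regular point.


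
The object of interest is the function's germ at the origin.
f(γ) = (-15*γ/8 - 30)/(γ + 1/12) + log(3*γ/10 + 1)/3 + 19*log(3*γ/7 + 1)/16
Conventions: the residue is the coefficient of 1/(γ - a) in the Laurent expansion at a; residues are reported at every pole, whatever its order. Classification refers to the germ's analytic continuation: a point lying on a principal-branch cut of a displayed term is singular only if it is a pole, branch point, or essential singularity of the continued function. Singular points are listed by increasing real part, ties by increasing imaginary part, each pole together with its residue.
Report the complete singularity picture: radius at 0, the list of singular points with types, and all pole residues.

Radius of convergence at 0: 1/12.
At -10/3: a logarithmic branch point.
At -7/3: a logarithmic branch point.
At -1/12: a pole of order 1; residue -955/32.

Denominator factor (γ + 1/12): pole of order 1 at -1/12, modulus 1/12.
Branch term (1/3)*log(1 - γ/(-10/3)): its argument vanishes at γ = -10/3, a logarithmic branch point, modulus 10/3.
Branch term (19/16)*log(1 - γ/(-7/3)): its argument vanishes at γ = -7/3, a logarithmic branch point, modulus 7/3.
The radius of convergence is the smallest modulus among the singular points: 1/12.
The branch terms are analytic at -1/12 and contribute nothing to the residue; only the rational part matters.
At the order-1 pole -1/12 set g(γ) = (γ - (-1/12))*(rational part) = -15*γ/8 - 30.
Simple pole: residue = g(a) at a = -1/12, which is -955/32.
List the singular points by increasing real part (a conjugate pair: the negative imaginary part first).


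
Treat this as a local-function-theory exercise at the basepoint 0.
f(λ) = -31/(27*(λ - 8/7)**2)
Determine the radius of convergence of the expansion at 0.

The radius of convergence is 8/7.

Denominator factor (λ - 8/7)^2: pole of order 2 at 8/7, modulus 8/7.
The radius of convergence is the smallest modulus among the singular points: 8/7.


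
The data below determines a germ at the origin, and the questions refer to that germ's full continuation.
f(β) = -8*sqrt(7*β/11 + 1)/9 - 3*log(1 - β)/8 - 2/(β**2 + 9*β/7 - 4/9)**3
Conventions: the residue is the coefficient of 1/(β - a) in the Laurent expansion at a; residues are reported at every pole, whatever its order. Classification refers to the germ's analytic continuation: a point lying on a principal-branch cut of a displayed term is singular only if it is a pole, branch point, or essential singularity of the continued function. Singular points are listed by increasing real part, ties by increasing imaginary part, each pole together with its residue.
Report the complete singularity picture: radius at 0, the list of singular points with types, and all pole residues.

Denominator factor (β**2 + 9*β/7 - 4/9)^3: discriminant 1513/441, real irrational roots -9/14 + (1/42)*sqrt(1513) and -9/14 - (1/42)*sqrt(1513); poles of order 3, moduli -9/14 + (1/42)*sqrt(1513) and 9/14 + (1/42)*sqrt(1513).
Branch term (-8/9)*sqrt(1 - β/(-11/7)): its argument vanishes at β = -11/7, a square-root branch point, modulus 11/7.
Branch term (-3/8)*log(1 - β/(1)): its argument vanishes at β = 1, a logarithmic branch point, modulus 1.
The radius of convergence is the smallest modulus among the singular points: -9/14 + (1/42)*sqrt(1513).
The branch terms are analytic at -9/14 - (1/42)*sqrt(1513) and contribute nothing to the residue; only the rational part matters.
The factor β**2 + 9*β/7 - 4/9 splits as (β - a)(β - a') with a = -9/14 - (1/42)*sqrt(1513), a' = -9/14 + (1/42)*sqrt(1513). At the order-3 pole a set g(β) = (β - a)^3*(rational part) = [-2] / (β - a')^3.
Order-3 pole: residue = g''(a)/2; g''(-9/14 - (1/42)*sqrt(1513)) = (98018424/3463512697)*sqrt(1513), so the residue is (49009212/3463512697)*sqrt(1513).
The branch terms are analytic at -9/14 + (1/42)*sqrt(1513) and contribute nothing to the residue; only the rational part matters.
The factor β**2 + 9*β/7 - 4/9 splits as (β - a)(β - a') with a = -9/14 + (1/42)*sqrt(1513), a' = -9/14 - (1/42)*sqrt(1513). At the order-3 pole a set g(β) = (β - a)^3*(rational part) = [-2] / (β - a')^3.
Order-3 pole: residue = g''(a)/2; g''(-9/14 + (1/42)*sqrt(1513)) = -(98018424/3463512697)*sqrt(1513), so the residue is -(49009212/3463512697)*sqrt(1513).
List the singular points by increasing real part (a conjugate pair: the negative imaginary part first).

Radius of convergence at 0: -9/14 + (1/42)*sqrt(1513).
At -11/7: an algebraic (square-root) branch point.
At -9/14 - (1/42)*sqrt(1513): a pole of order 3; residue (49009212/3463512697)*sqrt(1513).
At -9/14 + (1/42)*sqrt(1513): a pole of order 3; residue -(49009212/3463512697)*sqrt(1513).
At 1: a logarithmic branch point.


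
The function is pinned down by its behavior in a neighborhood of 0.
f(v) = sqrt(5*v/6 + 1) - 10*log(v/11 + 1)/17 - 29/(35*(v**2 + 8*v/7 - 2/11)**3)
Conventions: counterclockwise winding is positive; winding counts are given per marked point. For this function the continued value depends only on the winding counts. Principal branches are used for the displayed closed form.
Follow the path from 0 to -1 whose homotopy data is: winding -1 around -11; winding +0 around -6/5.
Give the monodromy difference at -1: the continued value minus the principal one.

The rational part is single-valued and drops out of the difference; each branch term changes only by its own monodromy.
(1)*sqrt(1 - v/(-6/5)): winding +0 is even, the square root returns to the same sheet, contribution 0.
(-10/17)*log(1 - v/(-11)): each positive loop around -11 adds 2*pi*i to the log, so winding -1 contributes (-10/17)*(-1)*2*pi*i = (20/17)*pi*i.
Summing the contributions at v = -1 gives (20/17)*pi*i.

Continued minus principal equals (20/17)*pi*i.


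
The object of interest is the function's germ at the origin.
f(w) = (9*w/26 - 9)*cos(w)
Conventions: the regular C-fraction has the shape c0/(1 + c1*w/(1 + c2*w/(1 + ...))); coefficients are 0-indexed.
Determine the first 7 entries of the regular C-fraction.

The regular C-fraction coefficients are [-9, 1/26, -339/26, 13, 65/2034, 86/13221, -176173/111800].

Taylor coefficients (expand at 0): a_0 = -9, a_1 = 9/26, a_2 = 9/2, a_3 = -9/52, a_4 = -3/8, a_5 = 3/208, a_6 = 1/80.
c0 = a_0 = -9. Peel one level at a time: if S = 1 + c*w/S' with S'(0) = 1, then c is the w-coefficient of S and S' = c*w/(S - 1).
S_1 = c0/f = 1 + (1/26)*w + (339/676)*w^2 + ...; c1 = 1/26.
S_2 = c1*w/(S_1 - 1) = 1 + (-339/26)*w + (339/2)*w^2 + ...; c2 = -339/26.
S_3 = c2*w/(S_2 - 1) = 1 + (13)*w + (-845/2034)*w^2 + ...; c3 = 13.
S_4 = c3*w/(S_3 - 1) = 1 + (65/2034)*w + (-215/1034289)*w^2 + ...; c4 = 65/2034.
S_5 = c4*w/(S_4 - 1) = 1 + (86/13221)*w + (176173/17187300)*w^2 + ...; c5 = 86/13221.
S_6 = c5*w/(S_5 - 1) = 1 + (-176173/111800)*w + ...; c6 = -176173/111800.


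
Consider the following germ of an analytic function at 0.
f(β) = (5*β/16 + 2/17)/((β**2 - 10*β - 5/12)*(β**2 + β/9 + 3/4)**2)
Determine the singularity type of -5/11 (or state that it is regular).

The point is a regular point.

Denominator factors: β**2 - 10*β - 5/12 = 6295/1452 at β = -5/11; β**2 + β/9 + 3/4 = 3947/4356 at β = -5/11 — none vanishes.
So the germ continues analytically to -5/11.


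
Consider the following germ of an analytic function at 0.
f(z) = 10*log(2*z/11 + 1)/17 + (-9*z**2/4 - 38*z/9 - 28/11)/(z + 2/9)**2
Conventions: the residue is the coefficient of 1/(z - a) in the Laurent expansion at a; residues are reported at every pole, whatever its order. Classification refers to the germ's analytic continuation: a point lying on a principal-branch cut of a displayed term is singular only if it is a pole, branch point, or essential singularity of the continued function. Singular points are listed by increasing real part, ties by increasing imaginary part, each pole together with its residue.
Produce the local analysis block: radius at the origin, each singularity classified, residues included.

Denominator factor (z + 2/9)^2: pole of order 2 at -2/9, modulus 2/9.
Branch term (10/17)*log(1 - z/(-11/2)): its argument vanishes at z = -11/2, a logarithmic branch point, modulus 11/2.
The radius of convergence is the smallest modulus among the singular points: 2/9.
The branch term is analytic at -2/9 and contributes nothing to the residue; only the rational part matters.
At the order-2 pole -2/9 set g(z) = (z - (-2/9))^2*(rational part) = -9*z**2/4 - 38*z/9 - 28/11.
Order-2 pole: residue = g'(a); g'(-2/9) = -29/9, so the residue is -29/9.
List the singular points by increasing real part (a conjugate pair: the negative imaginary part first).

Radius of convergence at 0: 2/9.
At -11/2: a logarithmic branch point.
At -2/9: a pole of order 2; residue -29/9.


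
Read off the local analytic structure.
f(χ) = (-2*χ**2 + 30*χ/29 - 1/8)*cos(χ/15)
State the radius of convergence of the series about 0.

The radius of convergence is infinite.

The factor cos(χ/15) is entire and contributes no finite singular point.
The polynomial part has no poles.
No finite singular points: the Taylor series at 0 converges everywhere.


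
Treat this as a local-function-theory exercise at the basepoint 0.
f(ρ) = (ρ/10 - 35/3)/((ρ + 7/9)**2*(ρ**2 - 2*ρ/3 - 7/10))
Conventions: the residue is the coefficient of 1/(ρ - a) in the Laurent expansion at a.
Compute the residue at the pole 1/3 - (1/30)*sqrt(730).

The residue is 2442231/33614 + (6742359/2453822)*sqrt(730).

The factor ρ**2 - 2*ρ/3 - 7/10 splits as (ρ - a)(ρ - a') with a = 1/3 - (1/30)*sqrt(730), a' = 1/3 + (1/30)*sqrt(730). At the order-1 pole a set g(ρ) = (ρ - a)*f(ρ) = [(ρ/10 - 35/3)/(ρ + 7/9)**2] / (ρ - a').
Simple pole: residue = g(a) at a = 1/3 - (1/30)*sqrt(730), which is 2442231/33614 + (6742359/2453822)*sqrt(730).


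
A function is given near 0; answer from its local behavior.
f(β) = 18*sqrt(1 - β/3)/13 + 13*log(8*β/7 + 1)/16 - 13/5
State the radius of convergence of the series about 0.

Branch term (13/16)*log(1 - β/(-7/8)): its argument vanishes at β = -7/8, a logarithmic branch point, modulus 7/8.
Branch term (18/13)*sqrt(1 - β/(3)): its argument vanishes at β = 3, a square-root branch point, modulus 3.
The radius of convergence is the smallest modulus among the singular points: 7/8.

The radius of convergence is 7/8.


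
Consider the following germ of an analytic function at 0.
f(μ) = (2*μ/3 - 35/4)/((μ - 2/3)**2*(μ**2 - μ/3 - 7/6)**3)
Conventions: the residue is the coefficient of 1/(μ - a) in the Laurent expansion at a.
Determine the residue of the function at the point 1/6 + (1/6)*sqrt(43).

The residue is -1274778/83521 - (16879088124/6640504147)*sqrt(43).

The factor μ**2 - μ/3 - 7/6 splits as (μ - a)(μ - a') with a = 1/6 + (1/6)*sqrt(43), a' = 1/6 - (1/6)*sqrt(43). At the order-3 pole a set g(μ) = (μ - a)^3*f(μ) = [(2*μ/3 - 35/4)/(μ - 2/3)**2] / (μ - a')^3.
Order-3 pole: residue = g''(a)/2; g''(1/6 + (1/6)*sqrt(43)) = -2549556/83521 - (33758176248/6640504147)*sqrt(43), so the residue is -1274778/83521 - (16879088124/6640504147)*sqrt(43).


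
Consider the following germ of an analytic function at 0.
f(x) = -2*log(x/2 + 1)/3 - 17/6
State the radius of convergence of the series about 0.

The radius of convergence is 2.

Branch term (-2/3)*log(1 - x/(-2)): its argument vanishes at x = -2, a logarithmic branch point, modulus 2.
The radius of convergence is the smallest modulus among the singular points: 2.


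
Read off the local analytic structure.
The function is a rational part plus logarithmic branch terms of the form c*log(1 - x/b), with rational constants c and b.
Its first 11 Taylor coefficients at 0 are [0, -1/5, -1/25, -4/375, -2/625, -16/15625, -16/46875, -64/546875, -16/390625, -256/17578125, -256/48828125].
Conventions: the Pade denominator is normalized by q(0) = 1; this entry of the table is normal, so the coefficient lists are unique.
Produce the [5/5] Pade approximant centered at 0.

The Pade approximant has numerator coefficients [0, -1/5, 4/25, -47/1125, 22/5625, -274/2953125]; denominator coefficients [1, -1, 16/45, -4/75, 8/2625, -8/196875].

Taylor coefficients needed (read off): a_0 = 0, a_1 = -1/5, a_2 = -1/25, a_3 = -4/375, a_4 = -2/625, a_5 = -16/15625, a_6 = -16/46875, a_7 = -64/546875, a_8 = -16/390625, a_9 = -256/17578125, a_10 = -256/48828125.
Write the denominator as Q(x) = 1 + q1*x + q2*x^2 + q3*x^3 + q4*x^4 + q5*x^5. Requiring Q*f - P = O(x^11) with deg P <= 5 kills the coefficients of x^6..x^10 in Q*f:
  x^6: a_6 + q1*a_5 + q2*a_4 + q3*a_3 + q4*a_2 + q5*a_1 = 0, i.e. -16/46875 + (-16/15625)*q1 + (-2/625)*q2 + (-4/375)*q3 + (-1/25)*q4 + (-1/5)*q5 = 0.
  x^7: a_7 + q1*a_6 + q2*a_5 + q3*a_4 + q4*a_3 + q5*a_2 = 0, i.e. -64/546875 + (-16/46875)*q1 + (-16/15625)*q2 + (-2/625)*q3 + (-4/375)*q4 + (-1/25)*q5 = 0.
  x^8: a_8 + q1*a_7 + q2*a_6 + q3*a_5 + q4*a_4 + q5*a_3 = 0, i.e. -16/390625 + (-64/546875)*q1 + (-16/46875)*q2 + (-16/15625)*q3 + (-2/625)*q4 + (-4/375)*q5 = 0.
  x^9: a_9 + q1*a_8 + q2*a_7 + q3*a_6 + q4*a_5 + q5*a_4 = 0, i.e. -256/17578125 + (-16/390625)*q1 + (-64/546875)*q2 + (-16/46875)*q3 + (-16/15625)*q4 + (-2/625)*q5 = 0.
  x^10: a_10 + q1*a_9 + q2*a_8 + q3*a_7 + q4*a_6 + q5*a_5 = 0, i.e. -256/48828125 + (-256/17578125)*q1 + (-16/390625)*q2 + (-64/546875)*q3 + (-16/46875)*q4 + (-16/15625)*q5 = 0.
Solving this linear system: q1 = -1, q2 = 16/45, q3 = -4/75, q4 = 8/2625, q5 = -8/196875.
The numerator is Q*f truncated at degree 5: P0 = a_0 = 0; P1 = a_1 + q1*a_0 = -1/5; P2 = a_2 + q1*a_1 + q2*a_0 = 4/25; P3 = a_3 + q1*a_2 + q2*a_1 + q3*a_0 = -47/1125; P4 = a_4 + q1*a_3 + q2*a_2 + q3*a_1 + q4*a_0 = 22/5625; P5 = a_5 + q1*a_4 + q2*a_3 + q3*a_2 + q4*a_1 + q5*a_0 = -274/2953125.
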